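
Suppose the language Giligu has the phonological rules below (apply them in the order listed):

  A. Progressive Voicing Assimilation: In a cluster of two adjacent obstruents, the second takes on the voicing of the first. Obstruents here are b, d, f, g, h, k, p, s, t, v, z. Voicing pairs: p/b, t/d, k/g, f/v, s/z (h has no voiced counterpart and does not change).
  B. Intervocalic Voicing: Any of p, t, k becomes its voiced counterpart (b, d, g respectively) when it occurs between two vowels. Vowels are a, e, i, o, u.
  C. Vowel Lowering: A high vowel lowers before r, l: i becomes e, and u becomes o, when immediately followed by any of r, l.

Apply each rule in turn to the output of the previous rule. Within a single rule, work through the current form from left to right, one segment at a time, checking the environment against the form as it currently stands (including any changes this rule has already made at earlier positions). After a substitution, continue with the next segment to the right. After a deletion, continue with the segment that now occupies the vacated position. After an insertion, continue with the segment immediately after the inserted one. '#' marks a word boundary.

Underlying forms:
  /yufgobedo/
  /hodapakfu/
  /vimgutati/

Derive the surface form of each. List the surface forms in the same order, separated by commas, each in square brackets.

/yufgobedo/:
  A Progressive Voicing Assimilation: [yufgobedo] → [yufkobedo]
  B Intervocalic Voicing: no change — [yufkobedo]
  C Vowel Lowering: no change — [yufkobedo]
/hodapakfu/:
  A Progressive Voicing Assimilation: no change — [hodapakfu]
  B Intervocalic Voicing: [hodapakfu] → [hodabakfu]
  C Vowel Lowering: no change — [hodabakfu]
/vimgutati/:
  A Progressive Voicing Assimilation: no change — [vimgutati]
  B Intervocalic Voicing: [vimgutati] → [vimgudadi]
  C Vowel Lowering: no change — [vimgudadi]

[yufkobedo], [hodabakfu], [vimgudadi]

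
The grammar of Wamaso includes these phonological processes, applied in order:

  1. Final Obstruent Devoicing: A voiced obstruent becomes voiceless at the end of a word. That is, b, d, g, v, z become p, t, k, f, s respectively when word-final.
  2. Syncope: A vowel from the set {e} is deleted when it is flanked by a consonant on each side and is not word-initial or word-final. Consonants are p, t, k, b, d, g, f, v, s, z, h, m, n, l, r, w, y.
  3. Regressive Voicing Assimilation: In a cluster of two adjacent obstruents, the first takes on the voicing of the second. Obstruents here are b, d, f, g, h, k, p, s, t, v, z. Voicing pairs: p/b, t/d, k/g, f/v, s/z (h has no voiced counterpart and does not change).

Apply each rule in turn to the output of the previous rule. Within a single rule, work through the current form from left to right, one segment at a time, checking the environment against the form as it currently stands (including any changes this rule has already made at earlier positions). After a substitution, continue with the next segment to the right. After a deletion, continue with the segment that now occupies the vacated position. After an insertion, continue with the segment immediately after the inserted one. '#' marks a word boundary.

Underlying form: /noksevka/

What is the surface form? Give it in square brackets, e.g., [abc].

[nokzfka]

1 Final Obstruent Devoicing: no change — [noksevka]
2 Syncope: [noksevka] → [noksvka]
3 Regressive Voicing Assimilation: [noksvka] → [nokzfka]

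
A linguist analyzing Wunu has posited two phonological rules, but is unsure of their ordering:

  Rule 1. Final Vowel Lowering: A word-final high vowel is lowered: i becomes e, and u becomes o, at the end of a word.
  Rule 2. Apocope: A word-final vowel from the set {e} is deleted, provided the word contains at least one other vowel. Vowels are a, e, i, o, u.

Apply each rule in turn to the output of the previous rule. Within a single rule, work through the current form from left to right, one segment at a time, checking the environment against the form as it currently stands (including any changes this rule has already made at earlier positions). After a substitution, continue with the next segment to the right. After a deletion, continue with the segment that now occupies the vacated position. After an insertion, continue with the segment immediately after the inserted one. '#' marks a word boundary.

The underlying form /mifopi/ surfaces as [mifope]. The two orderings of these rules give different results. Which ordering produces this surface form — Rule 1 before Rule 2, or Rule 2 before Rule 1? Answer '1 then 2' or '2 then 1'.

2 then 1

Order 1 then 2:
  1 Final Vowel Lowering: [mifopi] → [mifope]
  2 Apocope: [mifope] → [mifop]
  result: [mifop]
Order 2 then 1:
  2 Apocope: no change — [mifopi]
  1 Final Vowel Lowering: [mifopi] → [mifope]
  result: [mifope]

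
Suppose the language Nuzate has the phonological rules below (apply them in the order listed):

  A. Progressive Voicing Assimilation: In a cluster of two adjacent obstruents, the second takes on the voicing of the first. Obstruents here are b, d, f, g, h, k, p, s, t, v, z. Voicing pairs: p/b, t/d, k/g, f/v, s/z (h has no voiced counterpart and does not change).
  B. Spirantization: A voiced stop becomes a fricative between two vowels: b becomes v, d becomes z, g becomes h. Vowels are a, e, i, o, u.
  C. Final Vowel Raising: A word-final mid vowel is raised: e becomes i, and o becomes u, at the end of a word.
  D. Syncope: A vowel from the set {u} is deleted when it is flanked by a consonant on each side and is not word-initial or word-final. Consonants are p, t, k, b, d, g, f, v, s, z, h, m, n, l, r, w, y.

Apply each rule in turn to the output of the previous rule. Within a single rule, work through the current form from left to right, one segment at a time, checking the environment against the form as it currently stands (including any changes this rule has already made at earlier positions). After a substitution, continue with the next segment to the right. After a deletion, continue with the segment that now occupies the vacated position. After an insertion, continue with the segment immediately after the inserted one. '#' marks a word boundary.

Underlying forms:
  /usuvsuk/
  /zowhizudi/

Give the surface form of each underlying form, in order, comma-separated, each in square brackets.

[usvzk], [zowhizzi]

/usuvsuk/:
  A Progressive Voicing Assimilation: [usuvsuk] → [usuvzuk]
  B Spirantization: no change — [usuvzuk]
  C Final Vowel Raising: no change — [usuvzuk]
  D Syncope: [usuvzuk] → [usvzk]
/zowhizudi/:
  A Progressive Voicing Assimilation: no change — [zowhizudi]
  B Spirantization: [zowhizudi] → [zowhizuzi]
  C Final Vowel Raising: no change — [zowhizuzi]
  D Syncope: [zowhizuzi] → [zowhizzi]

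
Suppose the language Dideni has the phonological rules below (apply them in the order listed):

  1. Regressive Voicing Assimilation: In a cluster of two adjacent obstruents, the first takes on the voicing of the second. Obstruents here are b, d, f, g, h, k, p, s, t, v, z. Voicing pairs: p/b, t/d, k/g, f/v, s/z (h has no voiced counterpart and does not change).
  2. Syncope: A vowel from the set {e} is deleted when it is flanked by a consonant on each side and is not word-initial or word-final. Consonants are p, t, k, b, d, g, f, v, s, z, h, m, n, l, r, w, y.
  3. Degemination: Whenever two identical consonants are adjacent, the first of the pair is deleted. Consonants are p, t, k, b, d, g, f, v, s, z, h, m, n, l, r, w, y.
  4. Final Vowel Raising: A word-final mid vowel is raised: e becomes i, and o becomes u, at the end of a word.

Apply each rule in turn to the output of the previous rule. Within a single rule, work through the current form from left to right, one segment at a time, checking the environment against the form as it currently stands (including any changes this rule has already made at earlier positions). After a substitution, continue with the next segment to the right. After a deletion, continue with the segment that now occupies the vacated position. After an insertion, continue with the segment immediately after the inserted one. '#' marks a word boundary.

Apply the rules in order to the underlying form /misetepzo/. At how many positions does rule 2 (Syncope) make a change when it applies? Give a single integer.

2

1 Regressive Voicing Assimilation: [misetepzo] → [misetebzo]
2 Syncope: [misetebzo] → [mistbzo]
3 Degemination: no change — [mistbzo]
4 Final Vowel Raising: [mistbzo] → [mistbzu]
Rule 2 changed 2 position(s).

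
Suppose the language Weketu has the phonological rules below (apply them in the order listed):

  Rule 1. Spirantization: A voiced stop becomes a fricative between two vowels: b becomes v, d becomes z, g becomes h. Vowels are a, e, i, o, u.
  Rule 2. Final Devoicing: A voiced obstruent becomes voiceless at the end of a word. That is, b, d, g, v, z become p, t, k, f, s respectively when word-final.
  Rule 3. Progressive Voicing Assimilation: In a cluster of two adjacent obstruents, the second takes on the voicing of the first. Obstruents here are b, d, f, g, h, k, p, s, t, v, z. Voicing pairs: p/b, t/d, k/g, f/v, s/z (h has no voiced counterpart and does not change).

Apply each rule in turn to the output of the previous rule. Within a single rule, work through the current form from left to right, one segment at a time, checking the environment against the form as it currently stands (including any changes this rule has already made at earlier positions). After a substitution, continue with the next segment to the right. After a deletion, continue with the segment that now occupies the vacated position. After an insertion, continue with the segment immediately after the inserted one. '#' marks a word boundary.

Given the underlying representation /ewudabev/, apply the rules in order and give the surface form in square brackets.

Rule 1 Spirantization: [ewudabev] → [ewuzavev]
Rule 2 Final Devoicing: [ewuzavev] → [ewuzavef]
Rule 3 Progressive Voicing Assimilation: no change — [ewuzavef]

[ewuzavef]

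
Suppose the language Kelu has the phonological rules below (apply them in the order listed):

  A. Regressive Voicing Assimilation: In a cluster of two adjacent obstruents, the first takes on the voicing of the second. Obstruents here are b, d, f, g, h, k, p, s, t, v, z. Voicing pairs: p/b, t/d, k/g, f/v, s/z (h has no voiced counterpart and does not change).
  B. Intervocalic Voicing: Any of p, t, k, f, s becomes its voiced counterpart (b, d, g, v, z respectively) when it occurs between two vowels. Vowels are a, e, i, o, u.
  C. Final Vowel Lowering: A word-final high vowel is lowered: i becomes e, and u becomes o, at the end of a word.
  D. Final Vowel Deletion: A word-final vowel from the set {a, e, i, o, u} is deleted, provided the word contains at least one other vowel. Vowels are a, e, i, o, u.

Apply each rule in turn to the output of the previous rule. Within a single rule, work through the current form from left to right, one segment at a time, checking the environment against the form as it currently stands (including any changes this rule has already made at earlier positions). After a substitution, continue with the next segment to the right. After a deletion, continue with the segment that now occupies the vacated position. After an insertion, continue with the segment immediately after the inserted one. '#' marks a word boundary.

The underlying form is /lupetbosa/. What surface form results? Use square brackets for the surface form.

[lubedboz]

A Regressive Voicing Assimilation: [lupetbosa] → [lupedbosa]
B Intervocalic Voicing: [lupedbosa] → [lubedboza]
C Final Vowel Lowering: no change — [lubedboza]
D Final Vowel Deletion: [lubedboza] → [lubedboz]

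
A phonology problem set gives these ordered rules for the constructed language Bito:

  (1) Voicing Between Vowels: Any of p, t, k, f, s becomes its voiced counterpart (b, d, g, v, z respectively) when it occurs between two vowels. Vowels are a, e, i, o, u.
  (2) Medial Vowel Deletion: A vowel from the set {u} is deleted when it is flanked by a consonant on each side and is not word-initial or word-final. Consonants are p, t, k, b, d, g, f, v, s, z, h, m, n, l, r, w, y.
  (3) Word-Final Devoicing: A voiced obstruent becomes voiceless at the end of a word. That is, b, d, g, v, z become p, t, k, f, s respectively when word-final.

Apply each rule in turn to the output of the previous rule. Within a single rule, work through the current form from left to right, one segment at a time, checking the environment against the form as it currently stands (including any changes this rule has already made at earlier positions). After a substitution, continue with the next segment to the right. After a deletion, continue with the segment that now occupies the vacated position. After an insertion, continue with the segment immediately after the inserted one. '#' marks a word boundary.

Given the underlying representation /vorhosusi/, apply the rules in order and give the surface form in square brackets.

[vorhozzi]

(1) Voicing Between Vowels: [vorhosusi] → [vorhozuzi]
(2) Medial Vowel Deletion: [vorhozuzi] → [vorhozzi]
(3) Word-Final Devoicing: no change — [vorhozzi]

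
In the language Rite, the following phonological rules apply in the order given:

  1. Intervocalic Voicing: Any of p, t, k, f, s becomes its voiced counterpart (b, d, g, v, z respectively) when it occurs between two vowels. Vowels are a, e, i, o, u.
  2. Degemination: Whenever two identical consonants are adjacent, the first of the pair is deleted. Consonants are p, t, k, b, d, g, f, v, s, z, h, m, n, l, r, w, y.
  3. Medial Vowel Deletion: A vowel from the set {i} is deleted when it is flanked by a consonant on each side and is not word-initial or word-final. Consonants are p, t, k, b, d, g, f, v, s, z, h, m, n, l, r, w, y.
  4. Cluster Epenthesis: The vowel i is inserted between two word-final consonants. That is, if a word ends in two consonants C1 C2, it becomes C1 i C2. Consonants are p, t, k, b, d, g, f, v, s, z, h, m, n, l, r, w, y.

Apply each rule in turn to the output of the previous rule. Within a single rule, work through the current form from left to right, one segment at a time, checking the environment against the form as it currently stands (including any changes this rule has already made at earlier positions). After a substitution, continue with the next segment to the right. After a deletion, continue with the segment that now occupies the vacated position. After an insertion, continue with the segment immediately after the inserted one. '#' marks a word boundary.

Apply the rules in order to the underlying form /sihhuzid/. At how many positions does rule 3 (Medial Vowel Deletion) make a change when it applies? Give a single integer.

2

1 Intervocalic Voicing: no change — [sihhuzid]
2 Degemination: [sihhuzid] → [sihuzid]
3 Medial Vowel Deletion: [sihuzid] → [shuzd]
4 Cluster Epenthesis: [shuzd] → [shuzid]
Rule 3 changed 2 position(s).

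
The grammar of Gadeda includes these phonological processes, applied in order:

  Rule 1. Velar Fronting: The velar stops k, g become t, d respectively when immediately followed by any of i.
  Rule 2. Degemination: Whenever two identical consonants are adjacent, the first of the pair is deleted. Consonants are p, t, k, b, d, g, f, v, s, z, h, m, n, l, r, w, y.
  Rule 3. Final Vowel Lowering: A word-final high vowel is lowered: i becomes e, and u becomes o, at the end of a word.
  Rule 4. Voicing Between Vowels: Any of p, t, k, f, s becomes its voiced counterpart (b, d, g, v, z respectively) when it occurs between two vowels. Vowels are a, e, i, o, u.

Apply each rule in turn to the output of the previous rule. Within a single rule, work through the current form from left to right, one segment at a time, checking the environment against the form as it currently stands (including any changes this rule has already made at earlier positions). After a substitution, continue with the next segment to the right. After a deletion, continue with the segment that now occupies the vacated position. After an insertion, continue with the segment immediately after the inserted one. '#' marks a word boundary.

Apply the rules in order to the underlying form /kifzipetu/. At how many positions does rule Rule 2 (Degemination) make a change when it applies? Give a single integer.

0

Rule 1 Velar Fronting: [kifzipetu] → [tifzipetu]
Rule 2 Degemination: no change — [tifzipetu]
Rule 3 Final Vowel Lowering: [tifzipetu] → [tifzipeto]
Rule 4 Voicing Between Vowels: [tifzipeto] → [tifzibedo]
Rule Rule 2 changed 0 position(s).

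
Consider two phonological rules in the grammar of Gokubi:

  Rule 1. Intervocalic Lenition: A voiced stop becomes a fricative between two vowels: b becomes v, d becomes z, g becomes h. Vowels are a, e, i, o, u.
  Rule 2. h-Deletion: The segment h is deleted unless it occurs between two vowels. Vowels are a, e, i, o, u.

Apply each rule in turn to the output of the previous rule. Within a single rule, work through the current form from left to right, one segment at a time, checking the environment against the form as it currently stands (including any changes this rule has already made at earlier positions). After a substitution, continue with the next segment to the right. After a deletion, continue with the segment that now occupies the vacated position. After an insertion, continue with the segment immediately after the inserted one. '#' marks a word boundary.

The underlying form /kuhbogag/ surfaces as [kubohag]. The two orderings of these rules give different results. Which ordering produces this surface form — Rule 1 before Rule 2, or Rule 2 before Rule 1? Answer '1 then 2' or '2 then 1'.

1 then 2

Order 1 then 2:
  1 Intervocalic Lenition: [kuhbogag] → [kuhbohag]
  2 h-Deletion: [kuhbohag] → [kubohag]
  result: [kubohag]
Order 2 then 1:
  2 h-Deletion: [kuhbogag] → [kubogag]
  1 Intervocalic Lenition: [kubogag] → [kuvohag]
  result: [kuvohag]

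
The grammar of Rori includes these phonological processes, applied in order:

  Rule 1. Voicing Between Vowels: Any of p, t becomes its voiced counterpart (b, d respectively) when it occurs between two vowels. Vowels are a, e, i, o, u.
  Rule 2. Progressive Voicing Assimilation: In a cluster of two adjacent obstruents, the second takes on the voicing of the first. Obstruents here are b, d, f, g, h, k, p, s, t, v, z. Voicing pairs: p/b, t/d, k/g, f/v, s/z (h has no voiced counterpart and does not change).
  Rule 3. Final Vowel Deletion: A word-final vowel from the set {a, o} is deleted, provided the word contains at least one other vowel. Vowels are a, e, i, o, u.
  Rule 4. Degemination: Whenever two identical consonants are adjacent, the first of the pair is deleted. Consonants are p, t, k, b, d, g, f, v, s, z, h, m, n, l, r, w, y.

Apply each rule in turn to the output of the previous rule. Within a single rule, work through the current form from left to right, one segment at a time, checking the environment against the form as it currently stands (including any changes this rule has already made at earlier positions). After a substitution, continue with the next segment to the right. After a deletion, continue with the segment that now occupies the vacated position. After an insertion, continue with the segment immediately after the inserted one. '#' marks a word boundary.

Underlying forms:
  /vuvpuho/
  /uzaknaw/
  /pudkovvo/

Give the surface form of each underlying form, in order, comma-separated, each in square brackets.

/vuvpuho/:
  Rule 1 Voicing Between Vowels: no change — [vuvpuho]
  Rule 2 Progressive Voicing Assimilation: [vuvpuho] → [vuvbuho]
  Rule 3 Final Vowel Deletion: [vuvbuho] → [vuvbuh]
  Rule 4 Degemination: no change — [vuvbuh]
/uzaknaw/:
  Rule 1 Voicing Between Vowels: no change — [uzaknaw]
  Rule 2 Progressive Voicing Assimilation: no change — [uzaknaw]
  Rule 3 Final Vowel Deletion: no change — [uzaknaw]
  Rule 4 Degemination: no change — [uzaknaw]
/pudkovvo/:
  Rule 1 Voicing Between Vowels: no change — [pudkovvo]
  Rule 2 Progressive Voicing Assimilation: [pudkovvo] → [pudgovvo]
  Rule 3 Final Vowel Deletion: [pudgovvo] → [pudgovv]
  Rule 4 Degemination: [pudgovv] → [pudgov]

[vuvbuh], [uzaknaw], [pudgov]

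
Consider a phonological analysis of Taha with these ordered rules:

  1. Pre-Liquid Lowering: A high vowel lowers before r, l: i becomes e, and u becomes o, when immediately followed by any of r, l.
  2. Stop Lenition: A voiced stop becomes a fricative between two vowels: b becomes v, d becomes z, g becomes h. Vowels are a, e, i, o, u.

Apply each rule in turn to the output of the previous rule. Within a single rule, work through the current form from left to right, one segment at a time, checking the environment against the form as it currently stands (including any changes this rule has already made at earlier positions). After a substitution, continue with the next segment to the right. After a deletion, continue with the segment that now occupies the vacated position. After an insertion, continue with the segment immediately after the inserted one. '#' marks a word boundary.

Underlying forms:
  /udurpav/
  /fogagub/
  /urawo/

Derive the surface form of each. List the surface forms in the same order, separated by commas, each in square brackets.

[uzorpav], [fohahub], [orawo]

/udurpav/:
  1 Pre-Liquid Lowering: [udurpav] → [udorpav]
  2 Stop Lenition: [udorpav] → [uzorpav]
/fogagub/:
  1 Pre-Liquid Lowering: no change — [fogagub]
  2 Stop Lenition: [fogagub] → [fohahub]
/urawo/:
  1 Pre-Liquid Lowering: [urawo] → [orawo]
  2 Stop Lenition: no change — [orawo]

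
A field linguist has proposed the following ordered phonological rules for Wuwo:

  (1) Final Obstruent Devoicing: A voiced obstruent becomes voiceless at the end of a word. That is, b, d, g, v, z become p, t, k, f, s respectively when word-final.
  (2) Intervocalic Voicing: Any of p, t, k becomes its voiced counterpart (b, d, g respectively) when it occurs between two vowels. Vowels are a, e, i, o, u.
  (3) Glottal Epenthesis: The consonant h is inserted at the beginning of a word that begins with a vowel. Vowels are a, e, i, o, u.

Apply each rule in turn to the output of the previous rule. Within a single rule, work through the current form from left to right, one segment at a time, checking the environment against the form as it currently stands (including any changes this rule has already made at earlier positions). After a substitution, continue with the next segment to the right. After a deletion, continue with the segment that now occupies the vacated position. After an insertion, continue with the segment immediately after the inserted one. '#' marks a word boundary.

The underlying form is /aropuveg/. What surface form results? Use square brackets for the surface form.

[harobuvek]

(1) Final Obstruent Devoicing: [aropuveg] → [aropuvek]
(2) Intervocalic Voicing: [aropuvek] → [arobuvek]
(3) Glottal Epenthesis: [arobuvek] → [harobuvek]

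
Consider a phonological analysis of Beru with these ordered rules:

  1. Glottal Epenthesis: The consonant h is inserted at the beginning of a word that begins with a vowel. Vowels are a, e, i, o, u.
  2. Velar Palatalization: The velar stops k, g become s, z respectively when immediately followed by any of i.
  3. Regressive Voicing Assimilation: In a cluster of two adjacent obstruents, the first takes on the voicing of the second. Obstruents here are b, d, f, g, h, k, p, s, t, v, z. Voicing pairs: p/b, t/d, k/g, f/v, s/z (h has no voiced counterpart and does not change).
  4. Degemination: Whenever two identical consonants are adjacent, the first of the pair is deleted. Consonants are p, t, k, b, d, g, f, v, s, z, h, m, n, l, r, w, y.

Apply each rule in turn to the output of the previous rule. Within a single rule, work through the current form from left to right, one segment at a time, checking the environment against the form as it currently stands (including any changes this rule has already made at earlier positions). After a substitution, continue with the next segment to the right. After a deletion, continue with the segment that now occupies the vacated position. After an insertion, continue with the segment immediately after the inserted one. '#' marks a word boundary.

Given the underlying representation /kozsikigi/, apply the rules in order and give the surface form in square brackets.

[kosisizi]

1 Glottal Epenthesis: no change — [kozsikigi]
2 Velar Palatalization: [kozsikigi] → [kozsisizi]
3 Regressive Voicing Assimilation: [kozsisizi] → [kossisizi]
4 Degemination: [kossisizi] → [kosisizi]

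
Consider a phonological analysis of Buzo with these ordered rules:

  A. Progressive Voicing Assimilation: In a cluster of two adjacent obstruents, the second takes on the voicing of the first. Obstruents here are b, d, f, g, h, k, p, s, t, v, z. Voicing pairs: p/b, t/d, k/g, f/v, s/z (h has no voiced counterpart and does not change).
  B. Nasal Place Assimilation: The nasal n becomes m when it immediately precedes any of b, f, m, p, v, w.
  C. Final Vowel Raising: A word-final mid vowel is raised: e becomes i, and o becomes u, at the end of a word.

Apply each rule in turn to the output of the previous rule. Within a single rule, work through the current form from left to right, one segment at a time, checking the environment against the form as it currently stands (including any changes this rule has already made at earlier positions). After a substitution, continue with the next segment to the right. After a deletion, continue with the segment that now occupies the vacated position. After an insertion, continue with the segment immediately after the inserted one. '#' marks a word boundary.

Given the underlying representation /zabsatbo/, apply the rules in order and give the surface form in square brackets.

[zabzatpu]

A Progressive Voicing Assimilation: [zabsatbo] → [zabzatpo]
B Nasal Place Assimilation: no change — [zabzatpo]
C Final Vowel Raising: [zabzatpo] → [zabzatpu]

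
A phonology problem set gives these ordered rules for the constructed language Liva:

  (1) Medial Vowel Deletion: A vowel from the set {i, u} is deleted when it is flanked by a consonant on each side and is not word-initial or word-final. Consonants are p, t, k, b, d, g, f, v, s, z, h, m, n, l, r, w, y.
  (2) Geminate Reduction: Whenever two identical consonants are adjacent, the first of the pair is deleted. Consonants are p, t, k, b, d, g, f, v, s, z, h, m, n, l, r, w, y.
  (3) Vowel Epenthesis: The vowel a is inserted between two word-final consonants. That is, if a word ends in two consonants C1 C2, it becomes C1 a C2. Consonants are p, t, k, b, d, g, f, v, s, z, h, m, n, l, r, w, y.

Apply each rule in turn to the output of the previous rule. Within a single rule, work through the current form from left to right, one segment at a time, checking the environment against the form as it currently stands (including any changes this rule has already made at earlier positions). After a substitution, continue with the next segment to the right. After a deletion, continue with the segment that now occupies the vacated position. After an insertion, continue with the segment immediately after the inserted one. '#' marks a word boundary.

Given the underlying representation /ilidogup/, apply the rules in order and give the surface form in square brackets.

(1) Medial Vowel Deletion: [ilidogup] → [ildogp]
(2) Geminate Reduction: no change — [ildogp]
(3) Vowel Epenthesis: [ildogp] → [ildogap]

[ildogap]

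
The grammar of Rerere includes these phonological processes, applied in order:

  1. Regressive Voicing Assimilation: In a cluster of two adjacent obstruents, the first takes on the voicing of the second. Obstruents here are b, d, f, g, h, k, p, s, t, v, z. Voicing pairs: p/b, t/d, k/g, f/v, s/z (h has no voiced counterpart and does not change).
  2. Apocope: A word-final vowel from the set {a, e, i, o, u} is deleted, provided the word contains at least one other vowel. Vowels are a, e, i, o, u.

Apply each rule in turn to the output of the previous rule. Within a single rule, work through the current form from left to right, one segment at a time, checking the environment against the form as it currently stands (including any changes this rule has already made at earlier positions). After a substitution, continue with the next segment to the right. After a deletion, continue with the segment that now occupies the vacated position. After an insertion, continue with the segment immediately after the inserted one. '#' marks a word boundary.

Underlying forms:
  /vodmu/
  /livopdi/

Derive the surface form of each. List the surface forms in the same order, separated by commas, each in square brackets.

[vodm], [livobd]

/vodmu/:
  1 Regressive Voicing Assimilation: no change — [vodmu]
  2 Apocope: [vodmu] → [vodm]
/livopdi/:
  1 Regressive Voicing Assimilation: [livopdi] → [livobdi]
  2 Apocope: [livobdi] → [livobd]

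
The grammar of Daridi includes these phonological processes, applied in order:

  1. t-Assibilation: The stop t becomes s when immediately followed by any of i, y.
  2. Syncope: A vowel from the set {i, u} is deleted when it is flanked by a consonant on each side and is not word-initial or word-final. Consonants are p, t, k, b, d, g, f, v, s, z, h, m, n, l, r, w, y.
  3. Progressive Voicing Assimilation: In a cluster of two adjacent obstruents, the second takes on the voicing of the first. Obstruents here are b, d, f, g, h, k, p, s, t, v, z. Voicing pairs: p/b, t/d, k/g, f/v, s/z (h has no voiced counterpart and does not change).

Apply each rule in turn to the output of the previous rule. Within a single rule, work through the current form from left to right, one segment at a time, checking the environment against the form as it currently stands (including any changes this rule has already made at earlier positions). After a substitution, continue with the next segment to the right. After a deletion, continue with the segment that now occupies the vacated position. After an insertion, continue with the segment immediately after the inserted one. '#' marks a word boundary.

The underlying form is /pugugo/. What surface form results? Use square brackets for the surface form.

1 t-Assibilation: no change — [pugugo]
2 Syncope: [pugugo] → [pggo]
3 Progressive Voicing Assimilation: [pggo] → [pkko]

[pkko]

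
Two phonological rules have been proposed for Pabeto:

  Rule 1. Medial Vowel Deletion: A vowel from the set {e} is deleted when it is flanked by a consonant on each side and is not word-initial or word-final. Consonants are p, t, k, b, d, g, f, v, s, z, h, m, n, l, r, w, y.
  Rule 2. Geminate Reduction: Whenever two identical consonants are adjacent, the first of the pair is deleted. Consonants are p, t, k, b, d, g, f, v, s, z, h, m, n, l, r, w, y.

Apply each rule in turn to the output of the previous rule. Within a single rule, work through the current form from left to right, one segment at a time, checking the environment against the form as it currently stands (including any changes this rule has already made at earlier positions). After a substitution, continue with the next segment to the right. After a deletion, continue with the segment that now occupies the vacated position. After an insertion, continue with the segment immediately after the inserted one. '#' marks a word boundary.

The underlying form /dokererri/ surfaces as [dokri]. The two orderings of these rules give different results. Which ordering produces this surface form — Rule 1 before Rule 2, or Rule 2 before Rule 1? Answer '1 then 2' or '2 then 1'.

1 then 2

Order 1 then 2:
  1 Medial Vowel Deletion: [dokererri] → [dokrrri]
  2 Geminate Reduction: [dokrrri] → [dokri]
  result: [dokri]
Order 2 then 1:
  2 Geminate Reduction: [dokererri] → [dokereri]
  1 Medial Vowel Deletion: [dokereri] → [dokrri]
  result: [dokrri]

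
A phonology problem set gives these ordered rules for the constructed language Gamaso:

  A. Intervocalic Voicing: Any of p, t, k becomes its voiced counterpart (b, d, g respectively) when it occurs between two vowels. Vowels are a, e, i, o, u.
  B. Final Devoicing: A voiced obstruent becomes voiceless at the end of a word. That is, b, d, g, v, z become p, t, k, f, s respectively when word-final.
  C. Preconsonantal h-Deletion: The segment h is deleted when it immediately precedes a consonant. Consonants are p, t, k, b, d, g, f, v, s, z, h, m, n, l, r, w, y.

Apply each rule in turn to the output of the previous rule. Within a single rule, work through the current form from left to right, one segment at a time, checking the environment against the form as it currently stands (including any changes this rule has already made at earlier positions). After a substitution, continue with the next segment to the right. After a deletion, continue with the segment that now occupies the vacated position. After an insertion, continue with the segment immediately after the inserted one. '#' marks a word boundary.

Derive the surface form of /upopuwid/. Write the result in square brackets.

[ubobuwit]

A Intervocalic Voicing: [upopuwid] → [ubobuwid]
B Final Devoicing: [ubobuwid] → [ubobuwit]
C Preconsonantal h-Deletion: no change — [ubobuwit]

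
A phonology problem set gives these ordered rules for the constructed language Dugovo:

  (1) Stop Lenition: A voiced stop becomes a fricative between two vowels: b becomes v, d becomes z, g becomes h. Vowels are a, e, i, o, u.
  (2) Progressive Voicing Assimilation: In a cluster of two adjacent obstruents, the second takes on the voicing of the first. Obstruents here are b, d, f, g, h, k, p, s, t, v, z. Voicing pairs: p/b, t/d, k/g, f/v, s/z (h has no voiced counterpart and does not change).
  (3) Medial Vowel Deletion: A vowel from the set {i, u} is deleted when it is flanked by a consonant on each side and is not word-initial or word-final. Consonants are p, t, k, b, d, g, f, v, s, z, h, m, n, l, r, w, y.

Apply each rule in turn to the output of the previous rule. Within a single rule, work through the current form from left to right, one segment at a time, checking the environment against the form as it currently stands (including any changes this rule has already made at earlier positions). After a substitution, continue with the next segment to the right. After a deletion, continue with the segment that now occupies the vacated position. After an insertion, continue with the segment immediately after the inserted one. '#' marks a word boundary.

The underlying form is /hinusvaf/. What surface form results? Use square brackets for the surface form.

[hnsfaf]

(1) Stop Lenition: no change — [hinusvaf]
(2) Progressive Voicing Assimilation: [hinusvaf] → [hinusfaf]
(3) Medial Vowel Deletion: [hinusfaf] → [hnsfaf]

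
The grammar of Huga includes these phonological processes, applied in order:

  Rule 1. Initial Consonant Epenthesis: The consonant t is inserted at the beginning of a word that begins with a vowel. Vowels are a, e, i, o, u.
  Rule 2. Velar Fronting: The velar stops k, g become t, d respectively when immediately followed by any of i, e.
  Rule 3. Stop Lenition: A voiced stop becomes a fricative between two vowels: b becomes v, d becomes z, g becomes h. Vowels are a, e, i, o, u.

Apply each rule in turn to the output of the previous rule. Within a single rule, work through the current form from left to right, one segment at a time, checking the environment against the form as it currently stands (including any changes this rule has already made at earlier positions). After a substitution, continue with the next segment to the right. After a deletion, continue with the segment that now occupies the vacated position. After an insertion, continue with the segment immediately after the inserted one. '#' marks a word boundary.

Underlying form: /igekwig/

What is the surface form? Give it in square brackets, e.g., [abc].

Rule 1 Initial Consonant Epenthesis: [igekwig] → [tigekwig]
Rule 2 Velar Fronting: [tigekwig] → [tidekwig]
Rule 3 Stop Lenition: [tidekwig] → [tizekwig]

[tizekwig]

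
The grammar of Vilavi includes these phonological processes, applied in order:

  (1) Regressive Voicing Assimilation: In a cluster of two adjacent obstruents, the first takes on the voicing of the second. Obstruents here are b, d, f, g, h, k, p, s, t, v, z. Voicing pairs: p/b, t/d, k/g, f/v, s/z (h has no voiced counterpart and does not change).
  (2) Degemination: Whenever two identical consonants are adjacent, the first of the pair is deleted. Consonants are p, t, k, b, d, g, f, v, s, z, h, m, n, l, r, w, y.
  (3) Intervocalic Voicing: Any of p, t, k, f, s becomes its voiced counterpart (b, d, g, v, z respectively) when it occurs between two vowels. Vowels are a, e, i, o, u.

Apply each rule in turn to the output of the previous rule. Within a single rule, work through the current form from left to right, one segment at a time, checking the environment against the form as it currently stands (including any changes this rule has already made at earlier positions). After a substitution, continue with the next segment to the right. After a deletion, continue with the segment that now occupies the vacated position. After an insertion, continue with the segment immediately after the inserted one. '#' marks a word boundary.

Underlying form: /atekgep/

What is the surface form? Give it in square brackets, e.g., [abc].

[adegep]

(1) Regressive Voicing Assimilation: [atekgep] → [ateggep]
(2) Degemination: [ateggep] → [ategep]
(3) Intervocalic Voicing: [ategep] → [adegep]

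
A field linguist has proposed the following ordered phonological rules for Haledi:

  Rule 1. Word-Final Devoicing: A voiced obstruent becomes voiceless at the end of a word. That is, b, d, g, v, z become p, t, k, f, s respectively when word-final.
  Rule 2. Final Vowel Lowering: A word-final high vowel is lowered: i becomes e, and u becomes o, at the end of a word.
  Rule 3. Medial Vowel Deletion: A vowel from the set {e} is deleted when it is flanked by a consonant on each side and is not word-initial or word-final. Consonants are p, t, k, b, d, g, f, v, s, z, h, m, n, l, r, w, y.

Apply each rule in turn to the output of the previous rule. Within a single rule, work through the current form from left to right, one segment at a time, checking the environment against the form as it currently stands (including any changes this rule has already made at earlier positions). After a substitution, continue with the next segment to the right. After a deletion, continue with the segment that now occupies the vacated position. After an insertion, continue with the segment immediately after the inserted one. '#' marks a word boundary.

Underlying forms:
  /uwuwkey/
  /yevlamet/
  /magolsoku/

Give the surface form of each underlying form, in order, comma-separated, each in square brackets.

/uwuwkey/:
  Rule 1 Word-Final Devoicing: no change — [uwuwkey]
  Rule 2 Final Vowel Lowering: no change — [uwuwkey]
  Rule 3 Medial Vowel Deletion: [uwuwkey] → [uwuwky]
/yevlamet/:
  Rule 1 Word-Final Devoicing: no change — [yevlamet]
  Rule 2 Final Vowel Lowering: no change — [yevlamet]
  Rule 3 Medial Vowel Deletion: [yevlamet] → [yvlamt]
/magolsoku/:
  Rule 1 Word-Final Devoicing: no change — [magolsoku]
  Rule 2 Final Vowel Lowering: [magolsoku] → [magolsoko]
  Rule 3 Medial Vowel Deletion: no change — [magolsoko]

[uwuwky], [yvlamt], [magolsoko]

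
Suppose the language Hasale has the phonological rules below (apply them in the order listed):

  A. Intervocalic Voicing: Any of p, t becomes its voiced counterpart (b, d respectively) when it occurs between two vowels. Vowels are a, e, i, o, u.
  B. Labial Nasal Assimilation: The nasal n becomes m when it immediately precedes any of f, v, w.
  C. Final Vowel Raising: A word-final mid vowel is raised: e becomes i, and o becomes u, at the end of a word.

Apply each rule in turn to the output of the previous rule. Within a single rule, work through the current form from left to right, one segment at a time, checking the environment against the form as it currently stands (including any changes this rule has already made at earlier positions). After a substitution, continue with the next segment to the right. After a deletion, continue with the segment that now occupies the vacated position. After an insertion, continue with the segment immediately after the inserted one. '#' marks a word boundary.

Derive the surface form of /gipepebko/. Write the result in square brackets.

[gibebebku]

A Intervocalic Voicing: [gipepebko] → [gibebebko]
B Labial Nasal Assimilation: no change — [gibebebko]
C Final Vowel Raising: [gibebebko] → [gibebebku]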